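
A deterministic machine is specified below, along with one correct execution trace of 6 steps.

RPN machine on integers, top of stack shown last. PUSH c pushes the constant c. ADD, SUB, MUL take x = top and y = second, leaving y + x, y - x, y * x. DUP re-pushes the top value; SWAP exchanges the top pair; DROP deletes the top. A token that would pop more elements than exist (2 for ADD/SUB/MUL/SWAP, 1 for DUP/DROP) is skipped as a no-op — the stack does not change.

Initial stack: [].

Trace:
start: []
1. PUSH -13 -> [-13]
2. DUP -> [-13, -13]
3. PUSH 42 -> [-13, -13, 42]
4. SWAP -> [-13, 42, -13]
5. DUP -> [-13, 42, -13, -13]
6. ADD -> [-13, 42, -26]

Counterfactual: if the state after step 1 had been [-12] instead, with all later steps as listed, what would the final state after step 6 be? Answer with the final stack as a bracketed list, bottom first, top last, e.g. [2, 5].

[-12, 42, -24]

state after step 1 := [-12]
2. DUP -> [-12, -12]
3. PUSH 42 -> [-12, -12, 42]
4. SWAP -> [-12, 42, -12]
5. DUP -> [-12, 42, -12, -12]
6. ADD -> [-12, 42, -24]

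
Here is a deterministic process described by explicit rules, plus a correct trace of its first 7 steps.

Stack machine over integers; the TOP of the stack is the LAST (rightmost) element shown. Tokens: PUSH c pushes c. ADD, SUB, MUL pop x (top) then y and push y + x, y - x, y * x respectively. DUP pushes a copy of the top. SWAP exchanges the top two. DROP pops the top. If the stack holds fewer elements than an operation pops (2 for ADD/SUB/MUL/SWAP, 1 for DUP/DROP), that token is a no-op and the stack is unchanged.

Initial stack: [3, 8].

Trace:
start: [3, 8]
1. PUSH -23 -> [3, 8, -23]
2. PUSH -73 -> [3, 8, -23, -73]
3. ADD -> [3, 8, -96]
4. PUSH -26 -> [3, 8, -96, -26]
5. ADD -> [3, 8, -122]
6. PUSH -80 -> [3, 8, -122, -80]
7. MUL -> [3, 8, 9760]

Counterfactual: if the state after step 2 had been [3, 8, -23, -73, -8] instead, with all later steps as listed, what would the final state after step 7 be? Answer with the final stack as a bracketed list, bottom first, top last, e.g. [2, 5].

state after step 2 := [3, 8, -23, -73, -8]
3. ADD -> [3, 8, -23, -81]
4. PUSH -26 -> [3, 8, -23, -81, -26]
5. ADD -> [3, 8, -23, -107]
6. PUSH -80 -> [3, 8, -23, -107, -80]
7. MUL -> [3, 8, -23, 8560]

[3, 8, -23, 8560]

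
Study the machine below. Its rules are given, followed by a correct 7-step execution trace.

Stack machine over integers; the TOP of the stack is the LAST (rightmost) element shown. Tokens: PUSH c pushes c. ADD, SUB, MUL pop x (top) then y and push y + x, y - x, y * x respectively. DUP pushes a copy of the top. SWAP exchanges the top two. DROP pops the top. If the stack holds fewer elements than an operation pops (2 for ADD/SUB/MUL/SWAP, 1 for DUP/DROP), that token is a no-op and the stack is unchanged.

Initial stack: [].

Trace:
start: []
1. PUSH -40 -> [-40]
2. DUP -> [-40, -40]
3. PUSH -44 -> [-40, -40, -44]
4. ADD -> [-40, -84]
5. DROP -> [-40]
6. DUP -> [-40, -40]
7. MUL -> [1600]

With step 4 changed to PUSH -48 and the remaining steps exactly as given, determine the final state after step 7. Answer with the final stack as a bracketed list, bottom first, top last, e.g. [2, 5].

[-40, -40, 1936]

(re-executing from step 4 with the substitution; state before step 4: [-40, -40, -44])
4. PUSH -48 -> [-40, -40, -44, -48]
5. DROP -> [-40, -40, -44]
6. DUP -> [-40, -40, -44, -44]
7. MUL -> [-40, -40, 1936]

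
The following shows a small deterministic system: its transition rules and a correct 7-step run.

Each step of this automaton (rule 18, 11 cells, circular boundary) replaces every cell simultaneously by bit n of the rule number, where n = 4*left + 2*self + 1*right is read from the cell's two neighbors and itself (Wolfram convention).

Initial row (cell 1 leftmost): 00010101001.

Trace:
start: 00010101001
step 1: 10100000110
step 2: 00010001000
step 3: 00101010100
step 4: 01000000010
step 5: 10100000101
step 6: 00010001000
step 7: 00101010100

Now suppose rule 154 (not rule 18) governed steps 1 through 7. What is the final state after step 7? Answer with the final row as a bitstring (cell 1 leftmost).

00010100010

(re-executing steps 1..7 under rule 154; state before step 1: 00010101001)
step 1: 10100000110
step 2: 00010001100
step 3: 00101011010
step 4: 01000010001
step 5: 00100101010
step 6: 01011000001
step 7: 00010100010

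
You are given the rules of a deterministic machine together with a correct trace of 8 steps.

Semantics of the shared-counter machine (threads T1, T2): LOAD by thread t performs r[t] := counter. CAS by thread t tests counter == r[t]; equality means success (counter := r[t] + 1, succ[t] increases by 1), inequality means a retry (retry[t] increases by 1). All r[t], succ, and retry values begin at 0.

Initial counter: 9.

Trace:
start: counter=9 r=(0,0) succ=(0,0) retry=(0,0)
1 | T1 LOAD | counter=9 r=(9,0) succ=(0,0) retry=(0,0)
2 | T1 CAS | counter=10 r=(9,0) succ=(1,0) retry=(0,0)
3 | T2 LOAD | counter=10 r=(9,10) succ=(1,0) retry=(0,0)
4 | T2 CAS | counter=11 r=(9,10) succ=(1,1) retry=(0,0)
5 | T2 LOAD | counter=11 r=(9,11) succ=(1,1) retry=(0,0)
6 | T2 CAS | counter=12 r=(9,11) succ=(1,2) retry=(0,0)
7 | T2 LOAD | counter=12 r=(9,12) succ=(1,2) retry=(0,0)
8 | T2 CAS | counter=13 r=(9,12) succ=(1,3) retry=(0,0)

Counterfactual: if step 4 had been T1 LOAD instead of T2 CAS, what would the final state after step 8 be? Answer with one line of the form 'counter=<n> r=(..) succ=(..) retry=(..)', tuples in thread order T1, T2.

(re-executing from step 4 with the substitution; state before step 4: counter=10 r=(9,10) succ=(1,0) retry=(0,0))
4 | T1 LOAD | counter=10 r=(10,10) succ=(1,0) retry=(0,0)
5 | T2 LOAD | counter=10 r=(10,10) succ=(1,0) retry=(0,0)
6 | T2 CAS | counter=11 r=(10,10) succ=(1,1) retry=(0,0)
7 | T2 LOAD | counter=11 r=(10,11) succ=(1,1) retry=(0,0)
8 | T2 CAS | counter=12 r=(10,11) succ=(1,2) retry=(0,0)

counter=12 r=(10,11) succ=(1,2) retry=(0,0)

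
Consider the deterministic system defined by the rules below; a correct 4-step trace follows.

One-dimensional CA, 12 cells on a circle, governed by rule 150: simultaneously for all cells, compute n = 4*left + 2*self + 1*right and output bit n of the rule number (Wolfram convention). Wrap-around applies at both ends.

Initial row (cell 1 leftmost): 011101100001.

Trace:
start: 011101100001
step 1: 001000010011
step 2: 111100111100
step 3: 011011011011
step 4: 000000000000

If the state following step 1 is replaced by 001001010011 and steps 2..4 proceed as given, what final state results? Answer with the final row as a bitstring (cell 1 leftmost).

001101011000

state after step 1 := 001001010011
step 2: 111111011100
step 3: 011110001011
step 4: 001101011000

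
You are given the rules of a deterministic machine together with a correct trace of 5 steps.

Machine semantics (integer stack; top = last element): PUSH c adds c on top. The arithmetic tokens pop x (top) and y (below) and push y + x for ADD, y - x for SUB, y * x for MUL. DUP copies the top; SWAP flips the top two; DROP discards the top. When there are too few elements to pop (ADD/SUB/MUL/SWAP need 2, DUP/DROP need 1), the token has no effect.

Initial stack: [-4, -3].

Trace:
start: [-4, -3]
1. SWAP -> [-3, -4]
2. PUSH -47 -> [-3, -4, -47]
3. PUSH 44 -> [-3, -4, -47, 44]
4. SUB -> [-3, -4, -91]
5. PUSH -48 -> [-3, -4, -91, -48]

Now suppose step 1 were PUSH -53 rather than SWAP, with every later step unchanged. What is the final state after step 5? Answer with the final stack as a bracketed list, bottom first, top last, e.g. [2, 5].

(re-executing from step 1 with the substitution; state before step 1: [-4, -3])
1. PUSH -53 -> [-4, -3, -53]
2. PUSH -47 -> [-4, -3, -53, -47]
3. PUSH 44 -> [-4, -3, -53, -47, 44]
4. SUB -> [-4, -3, -53, -91]
5. PUSH -48 -> [-4, -3, -53, -91, -48]

[-4, -3, -53, -91, -48]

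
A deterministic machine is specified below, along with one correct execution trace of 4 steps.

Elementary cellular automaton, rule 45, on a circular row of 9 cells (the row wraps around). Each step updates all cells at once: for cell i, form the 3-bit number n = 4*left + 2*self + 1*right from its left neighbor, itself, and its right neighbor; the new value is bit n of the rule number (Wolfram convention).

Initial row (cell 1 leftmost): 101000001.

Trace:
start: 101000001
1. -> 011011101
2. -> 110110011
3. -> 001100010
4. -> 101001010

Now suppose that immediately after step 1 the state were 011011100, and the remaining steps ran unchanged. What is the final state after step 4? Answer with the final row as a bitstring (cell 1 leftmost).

000000111

state after step 1 := 011011100
2. -> 010110001
3. -> 111100101
4. -> 000000111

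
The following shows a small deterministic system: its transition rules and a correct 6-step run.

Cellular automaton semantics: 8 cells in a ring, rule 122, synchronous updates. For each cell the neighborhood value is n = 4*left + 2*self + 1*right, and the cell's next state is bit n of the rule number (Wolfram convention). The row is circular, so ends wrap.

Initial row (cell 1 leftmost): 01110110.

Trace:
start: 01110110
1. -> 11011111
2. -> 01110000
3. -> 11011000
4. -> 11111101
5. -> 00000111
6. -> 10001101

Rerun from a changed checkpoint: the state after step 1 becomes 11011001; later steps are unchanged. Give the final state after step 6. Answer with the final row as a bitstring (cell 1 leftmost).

00011100

state after step 1 := 11011001
2. -> 01111111
3. -> 11000001
4. -> 01100011
5. -> 11110111
6. -> 00011100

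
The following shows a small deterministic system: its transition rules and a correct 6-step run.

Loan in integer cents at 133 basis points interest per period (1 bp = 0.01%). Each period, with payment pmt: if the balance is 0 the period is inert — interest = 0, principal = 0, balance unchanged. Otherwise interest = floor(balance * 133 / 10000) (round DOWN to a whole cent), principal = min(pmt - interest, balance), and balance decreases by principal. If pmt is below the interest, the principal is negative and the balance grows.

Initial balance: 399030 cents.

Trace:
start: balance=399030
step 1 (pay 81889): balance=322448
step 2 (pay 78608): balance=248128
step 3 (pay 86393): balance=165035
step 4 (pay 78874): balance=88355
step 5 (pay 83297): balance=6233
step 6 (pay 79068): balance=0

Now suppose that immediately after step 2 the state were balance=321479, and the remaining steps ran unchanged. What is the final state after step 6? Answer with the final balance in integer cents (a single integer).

4578

state after step 2 := balance=321479
step 3 (pay 86393): balance=239361
step 4 (pay 78874): balance=163670
step 5 (pay 83297): balance=82549
step 6 (pay 79068): balance=4578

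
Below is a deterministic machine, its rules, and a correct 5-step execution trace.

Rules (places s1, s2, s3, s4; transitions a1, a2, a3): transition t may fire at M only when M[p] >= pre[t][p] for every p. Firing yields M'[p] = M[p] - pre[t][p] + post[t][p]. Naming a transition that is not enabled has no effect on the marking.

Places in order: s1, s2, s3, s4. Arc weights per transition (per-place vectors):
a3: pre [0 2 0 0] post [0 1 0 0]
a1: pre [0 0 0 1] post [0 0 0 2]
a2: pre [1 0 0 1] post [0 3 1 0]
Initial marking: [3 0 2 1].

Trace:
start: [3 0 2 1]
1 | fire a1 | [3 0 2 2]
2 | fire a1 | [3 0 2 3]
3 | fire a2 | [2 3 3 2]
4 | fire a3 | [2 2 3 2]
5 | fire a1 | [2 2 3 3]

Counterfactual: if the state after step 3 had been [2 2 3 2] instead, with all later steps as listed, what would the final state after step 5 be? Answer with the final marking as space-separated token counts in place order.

state after step 3 := [2 2 3 2]
4 | fire a3 | [2 1 3 2]
5 | fire a1 | [2 1 3 3]

2 1 3 3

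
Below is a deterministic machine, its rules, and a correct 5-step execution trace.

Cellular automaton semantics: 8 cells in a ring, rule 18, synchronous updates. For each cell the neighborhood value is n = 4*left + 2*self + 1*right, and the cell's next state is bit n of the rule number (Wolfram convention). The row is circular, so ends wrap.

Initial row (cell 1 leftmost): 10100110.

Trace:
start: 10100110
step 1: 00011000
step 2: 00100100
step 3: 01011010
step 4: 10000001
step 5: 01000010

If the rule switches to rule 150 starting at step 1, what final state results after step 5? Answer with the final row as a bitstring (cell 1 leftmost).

10111000

(re-executing steps 1..5 under rule 150; state before step 1: 10100110)
step 1: 10111000
step 2: 10010101
step 3: 01110100
step 4: 10100110
step 5: 10111000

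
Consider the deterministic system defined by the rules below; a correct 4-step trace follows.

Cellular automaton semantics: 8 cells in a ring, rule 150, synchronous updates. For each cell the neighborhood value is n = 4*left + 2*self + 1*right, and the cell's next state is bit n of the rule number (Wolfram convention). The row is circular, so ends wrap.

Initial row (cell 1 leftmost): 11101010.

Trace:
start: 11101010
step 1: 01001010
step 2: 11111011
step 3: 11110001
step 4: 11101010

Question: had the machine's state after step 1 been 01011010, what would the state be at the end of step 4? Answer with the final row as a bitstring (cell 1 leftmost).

00111100

state after step 1 := 01011010
step 2: 11000011
step 3: 10100101
step 4: 00111100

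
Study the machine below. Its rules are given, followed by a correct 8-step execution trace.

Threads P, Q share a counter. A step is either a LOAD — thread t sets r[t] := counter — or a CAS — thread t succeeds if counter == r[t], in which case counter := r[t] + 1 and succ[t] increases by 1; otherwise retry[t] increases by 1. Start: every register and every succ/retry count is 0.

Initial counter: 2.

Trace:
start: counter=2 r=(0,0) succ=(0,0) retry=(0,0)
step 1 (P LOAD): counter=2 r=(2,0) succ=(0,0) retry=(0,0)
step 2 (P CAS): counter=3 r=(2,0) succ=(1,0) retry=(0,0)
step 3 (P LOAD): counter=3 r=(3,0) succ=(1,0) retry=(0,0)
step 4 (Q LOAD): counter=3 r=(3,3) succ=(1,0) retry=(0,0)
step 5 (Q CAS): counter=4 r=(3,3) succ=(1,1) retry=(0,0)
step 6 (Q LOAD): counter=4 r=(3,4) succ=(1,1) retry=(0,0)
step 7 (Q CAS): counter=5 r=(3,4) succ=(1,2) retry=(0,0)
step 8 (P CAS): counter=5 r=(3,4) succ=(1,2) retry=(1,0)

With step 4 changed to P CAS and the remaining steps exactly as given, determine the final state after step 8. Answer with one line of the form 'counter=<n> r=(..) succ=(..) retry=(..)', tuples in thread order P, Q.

(re-executing from step 4 with the substitution; state before step 4: counter=3 r=(3,0) succ=(1,0) retry=(0,0))
step 4 (P CAS): counter=4 r=(3,0) succ=(2,0) retry=(0,0)
step 5 (Q CAS): counter=4 r=(3,0) succ=(2,0) retry=(0,1)
step 6 (Q LOAD): counter=4 r=(3,4) succ=(2,0) retry=(0,1)
step 7 (Q CAS): counter=5 r=(3,4) succ=(2,1) retry=(0,1)
step 8 (P CAS): counter=5 r=(3,4) succ=(2,1) retry=(1,1)

counter=5 r=(3,4) succ=(2,1) retry=(1,1)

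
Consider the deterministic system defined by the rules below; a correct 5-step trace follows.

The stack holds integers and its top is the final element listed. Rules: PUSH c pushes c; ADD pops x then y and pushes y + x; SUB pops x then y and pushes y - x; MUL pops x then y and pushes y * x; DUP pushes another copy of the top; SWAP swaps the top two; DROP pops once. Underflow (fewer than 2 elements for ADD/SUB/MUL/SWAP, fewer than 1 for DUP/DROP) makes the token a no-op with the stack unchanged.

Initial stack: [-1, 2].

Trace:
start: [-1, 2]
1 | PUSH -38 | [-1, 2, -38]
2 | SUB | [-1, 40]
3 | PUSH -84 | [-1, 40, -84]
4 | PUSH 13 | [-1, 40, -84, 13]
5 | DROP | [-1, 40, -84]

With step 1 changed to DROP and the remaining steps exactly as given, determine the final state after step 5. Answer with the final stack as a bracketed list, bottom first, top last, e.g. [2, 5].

[-1, -84]

(re-executing from step 1 with the substitution; state before step 1: [-1, 2])
1 | DROP | [-1]
2 | SUB | [-1]
3 | PUSH -84 | [-1, -84]
4 | PUSH 13 | [-1, -84, 13]
5 | DROP | [-1, -84]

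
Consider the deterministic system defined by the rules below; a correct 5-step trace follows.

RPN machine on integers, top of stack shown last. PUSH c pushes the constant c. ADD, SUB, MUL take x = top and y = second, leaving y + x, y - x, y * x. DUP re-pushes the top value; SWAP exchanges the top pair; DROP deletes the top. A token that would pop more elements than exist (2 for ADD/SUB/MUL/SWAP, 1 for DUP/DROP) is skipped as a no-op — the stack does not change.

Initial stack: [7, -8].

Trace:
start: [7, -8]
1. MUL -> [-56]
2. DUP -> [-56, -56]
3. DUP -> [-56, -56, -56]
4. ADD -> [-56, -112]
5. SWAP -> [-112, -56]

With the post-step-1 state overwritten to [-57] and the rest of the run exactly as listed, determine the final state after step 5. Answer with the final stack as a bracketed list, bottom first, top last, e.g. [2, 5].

state after step 1 := [-57]
2. DUP -> [-57, -57]
3. DUP -> [-57, -57, -57]
4. ADD -> [-57, -114]
5. SWAP -> [-114, -57]

[-114, -57]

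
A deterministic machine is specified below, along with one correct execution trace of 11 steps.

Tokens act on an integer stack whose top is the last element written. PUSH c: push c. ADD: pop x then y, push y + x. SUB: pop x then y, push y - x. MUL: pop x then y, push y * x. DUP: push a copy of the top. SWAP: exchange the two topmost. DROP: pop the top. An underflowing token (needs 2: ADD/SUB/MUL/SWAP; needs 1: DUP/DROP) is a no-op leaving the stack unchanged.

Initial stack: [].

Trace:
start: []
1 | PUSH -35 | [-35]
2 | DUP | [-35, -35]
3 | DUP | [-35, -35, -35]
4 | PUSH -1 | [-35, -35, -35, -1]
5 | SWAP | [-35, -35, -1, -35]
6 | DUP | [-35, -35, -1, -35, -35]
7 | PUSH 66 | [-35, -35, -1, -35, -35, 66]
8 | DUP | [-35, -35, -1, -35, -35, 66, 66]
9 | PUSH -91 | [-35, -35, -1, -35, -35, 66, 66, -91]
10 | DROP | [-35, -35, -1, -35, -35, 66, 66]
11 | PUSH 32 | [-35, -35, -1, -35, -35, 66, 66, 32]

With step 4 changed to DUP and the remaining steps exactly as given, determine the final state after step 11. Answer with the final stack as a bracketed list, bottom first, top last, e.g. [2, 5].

[-35, -35, -35, -35, -35, 66, 66, 32]

(re-executing from step 4 with the substitution; state before step 4: [-35, -35, -35])
4 | DUP | [-35, -35, -35, -35]
5 | SWAP | [-35, -35, -35, -35]
6 | DUP | [-35, -35, -35, -35, -35]
7 | PUSH 66 | [-35, -35, -35, -35, -35, 66]
8 | DUP | [-35, -35, -35, -35, -35, 66, 66]
9 | PUSH -91 | [-35, -35, -35, -35, -35, 66, 66, -91]
10 | DROP | [-35, -35, -35, -35, -35, 66, 66]
11 | PUSH 32 | [-35, -35, -35, -35, -35, 66, 66, 32]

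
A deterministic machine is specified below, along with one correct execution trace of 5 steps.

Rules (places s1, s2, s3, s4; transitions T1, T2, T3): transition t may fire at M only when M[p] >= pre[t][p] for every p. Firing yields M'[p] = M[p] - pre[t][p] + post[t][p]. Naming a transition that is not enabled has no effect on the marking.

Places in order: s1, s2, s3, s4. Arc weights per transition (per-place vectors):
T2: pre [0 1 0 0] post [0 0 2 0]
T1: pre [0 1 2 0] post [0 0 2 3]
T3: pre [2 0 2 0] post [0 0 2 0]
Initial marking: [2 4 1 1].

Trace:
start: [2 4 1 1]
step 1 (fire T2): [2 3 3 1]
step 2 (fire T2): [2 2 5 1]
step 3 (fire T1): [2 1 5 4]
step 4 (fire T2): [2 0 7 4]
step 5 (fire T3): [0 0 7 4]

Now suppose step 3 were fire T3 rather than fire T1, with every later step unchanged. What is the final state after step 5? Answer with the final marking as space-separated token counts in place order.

0 1 7 1

(re-executing from step 3 with the substitution; state before step 3: [2 2 5 1])
step 3 (fire T3): [0 2 5 1]
step 4 (fire T2): [0 1 7 1]
step 5 (fire T3): [0 1 7 1]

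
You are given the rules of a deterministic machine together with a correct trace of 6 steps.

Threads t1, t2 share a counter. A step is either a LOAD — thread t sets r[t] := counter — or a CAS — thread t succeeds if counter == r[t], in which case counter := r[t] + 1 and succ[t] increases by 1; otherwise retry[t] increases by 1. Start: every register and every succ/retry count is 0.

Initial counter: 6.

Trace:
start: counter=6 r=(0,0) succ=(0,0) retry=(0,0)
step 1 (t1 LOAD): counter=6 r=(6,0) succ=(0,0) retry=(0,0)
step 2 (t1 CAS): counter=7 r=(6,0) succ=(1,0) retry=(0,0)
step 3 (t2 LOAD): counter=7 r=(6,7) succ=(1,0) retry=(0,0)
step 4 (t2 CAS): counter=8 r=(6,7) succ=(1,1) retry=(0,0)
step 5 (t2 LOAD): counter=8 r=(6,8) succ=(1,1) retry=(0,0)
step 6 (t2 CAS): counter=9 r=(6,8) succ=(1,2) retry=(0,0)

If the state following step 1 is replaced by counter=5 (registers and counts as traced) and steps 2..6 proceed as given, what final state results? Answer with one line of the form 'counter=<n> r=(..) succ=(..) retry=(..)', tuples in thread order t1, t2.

state after step 1 := counter=5 r=(6,0) succ=(0,0) retry=(0,0)
step 2 (t1 CAS): counter=5 r=(6,0) succ=(0,0) retry=(1,0)
step 3 (t2 LOAD): counter=5 r=(6,5) succ=(0,0) retry=(1,0)
step 4 (t2 CAS): counter=6 r=(6,5) succ=(0,1) retry=(1,0)
step 5 (t2 LOAD): counter=6 r=(6,6) succ=(0,1) retry=(1,0)
step 6 (t2 CAS): counter=7 r=(6,6) succ=(0,2) retry=(1,0)

counter=7 r=(6,6) succ=(0,2) retry=(1,0)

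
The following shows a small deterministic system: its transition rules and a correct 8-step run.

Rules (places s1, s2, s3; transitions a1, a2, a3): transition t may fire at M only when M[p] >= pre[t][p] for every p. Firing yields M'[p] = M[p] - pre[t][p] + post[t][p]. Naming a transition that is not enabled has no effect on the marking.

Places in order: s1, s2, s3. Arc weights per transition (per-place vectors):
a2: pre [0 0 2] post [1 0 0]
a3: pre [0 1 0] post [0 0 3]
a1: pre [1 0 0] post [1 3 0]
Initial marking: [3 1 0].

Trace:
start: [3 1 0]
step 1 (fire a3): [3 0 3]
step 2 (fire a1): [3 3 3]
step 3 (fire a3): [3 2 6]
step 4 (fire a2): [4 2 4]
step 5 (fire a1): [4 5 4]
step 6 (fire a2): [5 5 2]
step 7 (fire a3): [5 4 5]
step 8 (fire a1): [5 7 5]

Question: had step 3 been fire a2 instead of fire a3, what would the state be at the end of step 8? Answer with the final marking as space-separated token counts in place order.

(re-executing from step 3 with the substitution; state before step 3: [3 3 3])
step 3 (fire a2): [4 3 1]
step 4 (fire a2): [4 3 1]
step 5 (fire a1): [4 6 1]
step 6 (fire a2): [4 6 1]
step 7 (fire a3): [4 5 4]
step 8 (fire a1): [4 8 4]

4 8 4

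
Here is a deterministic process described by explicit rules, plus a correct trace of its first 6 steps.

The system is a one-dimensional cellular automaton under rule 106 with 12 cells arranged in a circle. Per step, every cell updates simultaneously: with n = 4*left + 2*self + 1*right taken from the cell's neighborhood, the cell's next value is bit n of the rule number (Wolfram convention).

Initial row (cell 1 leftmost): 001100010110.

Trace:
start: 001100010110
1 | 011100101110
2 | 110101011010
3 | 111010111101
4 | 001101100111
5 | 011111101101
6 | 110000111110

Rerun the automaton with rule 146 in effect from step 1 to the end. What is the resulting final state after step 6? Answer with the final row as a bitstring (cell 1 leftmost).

101101000000

(re-executing steps 1..6 under rule 146; state before step 1: 001100010110)
1 | 010010100001
2 | 001100010010
3 | 010010101101
4 | 001100000000
5 | 010010000000
6 | 101101000000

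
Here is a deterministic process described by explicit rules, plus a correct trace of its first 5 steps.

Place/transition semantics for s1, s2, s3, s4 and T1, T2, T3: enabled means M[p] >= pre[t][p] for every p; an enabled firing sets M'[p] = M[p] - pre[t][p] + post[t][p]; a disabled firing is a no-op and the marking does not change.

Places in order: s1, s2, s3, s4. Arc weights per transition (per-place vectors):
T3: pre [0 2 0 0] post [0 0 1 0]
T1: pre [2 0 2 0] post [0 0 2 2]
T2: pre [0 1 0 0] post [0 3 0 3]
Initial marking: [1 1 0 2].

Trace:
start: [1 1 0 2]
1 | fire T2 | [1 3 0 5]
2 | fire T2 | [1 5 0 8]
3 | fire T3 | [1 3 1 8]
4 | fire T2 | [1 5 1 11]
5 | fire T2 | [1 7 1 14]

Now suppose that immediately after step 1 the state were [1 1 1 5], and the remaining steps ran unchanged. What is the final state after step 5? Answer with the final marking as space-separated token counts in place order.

state after step 1 := [1 1 1 5]
2 | fire T2 | [1 3 1 8]
3 | fire T3 | [1 1 2 8]
4 | fire T2 | [1 3 2 11]
5 | fire T2 | [1 5 2 14]

1 5 2 14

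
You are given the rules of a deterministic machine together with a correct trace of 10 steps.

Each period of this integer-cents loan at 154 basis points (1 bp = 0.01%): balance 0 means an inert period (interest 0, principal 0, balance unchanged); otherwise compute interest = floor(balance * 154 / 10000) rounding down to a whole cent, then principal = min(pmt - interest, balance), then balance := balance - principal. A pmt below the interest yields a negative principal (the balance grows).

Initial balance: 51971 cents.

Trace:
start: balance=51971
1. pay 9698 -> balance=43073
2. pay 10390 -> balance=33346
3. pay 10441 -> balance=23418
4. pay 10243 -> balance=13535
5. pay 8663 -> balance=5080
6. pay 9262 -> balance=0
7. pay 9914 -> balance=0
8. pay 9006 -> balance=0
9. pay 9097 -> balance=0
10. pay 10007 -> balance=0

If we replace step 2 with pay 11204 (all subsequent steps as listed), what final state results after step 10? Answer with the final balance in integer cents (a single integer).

0

(re-executing from step 2 with the substitution; state before step 2: balance=43073)
2. pay 11204 -> balance=32532
3. pay 10441 -> balance=22591
4. pay 10243 -> balance=12695
5. pay 8663 -> balance=4227
6. pay 9262 -> balance=0
7. pay 9914 -> balance=0
8. pay 9006 -> balance=0
9. pay 9097 -> balance=0
10. pay 10007 -> balance=0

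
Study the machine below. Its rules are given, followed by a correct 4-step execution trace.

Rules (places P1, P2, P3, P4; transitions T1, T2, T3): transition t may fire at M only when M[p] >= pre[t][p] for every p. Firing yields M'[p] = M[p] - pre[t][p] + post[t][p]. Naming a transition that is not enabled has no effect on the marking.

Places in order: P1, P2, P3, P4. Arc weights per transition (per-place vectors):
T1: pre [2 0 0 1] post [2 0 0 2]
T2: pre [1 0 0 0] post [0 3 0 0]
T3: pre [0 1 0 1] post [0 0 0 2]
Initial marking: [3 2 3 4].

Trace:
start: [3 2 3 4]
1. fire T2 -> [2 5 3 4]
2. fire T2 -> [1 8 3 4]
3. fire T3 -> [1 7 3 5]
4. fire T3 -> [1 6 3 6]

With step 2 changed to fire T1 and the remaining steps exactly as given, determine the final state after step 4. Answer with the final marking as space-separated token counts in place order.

(re-executing from step 2 with the substitution; state before step 2: [2 5 3 4])
2. fire T1 -> [2 5 3 5]
3. fire T3 -> [2 4 3 6]
4. fire T3 -> [2 3 3 7]

2 3 3 7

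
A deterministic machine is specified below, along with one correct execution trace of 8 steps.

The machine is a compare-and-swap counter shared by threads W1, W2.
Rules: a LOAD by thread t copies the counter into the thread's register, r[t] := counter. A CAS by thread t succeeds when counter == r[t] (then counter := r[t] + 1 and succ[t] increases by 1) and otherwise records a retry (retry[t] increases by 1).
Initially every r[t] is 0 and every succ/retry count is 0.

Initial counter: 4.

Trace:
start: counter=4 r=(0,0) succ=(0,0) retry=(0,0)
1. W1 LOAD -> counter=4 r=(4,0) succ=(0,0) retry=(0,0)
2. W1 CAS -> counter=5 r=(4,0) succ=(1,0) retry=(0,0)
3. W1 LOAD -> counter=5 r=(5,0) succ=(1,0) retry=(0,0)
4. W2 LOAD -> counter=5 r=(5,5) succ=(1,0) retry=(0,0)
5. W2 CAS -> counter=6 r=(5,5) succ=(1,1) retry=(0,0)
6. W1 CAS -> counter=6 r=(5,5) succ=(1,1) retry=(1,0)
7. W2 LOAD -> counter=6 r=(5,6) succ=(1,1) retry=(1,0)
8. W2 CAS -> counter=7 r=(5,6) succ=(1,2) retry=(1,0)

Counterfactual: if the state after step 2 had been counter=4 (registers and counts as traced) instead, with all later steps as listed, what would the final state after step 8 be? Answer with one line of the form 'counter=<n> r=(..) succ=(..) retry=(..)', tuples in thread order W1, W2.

state after step 2 := counter=4 r=(4,0) succ=(1,0) retry=(0,0)
3. W1 LOAD -> counter=4 r=(4,0) succ=(1,0) retry=(0,0)
4. W2 LOAD -> counter=4 r=(4,4) succ=(1,0) retry=(0,0)
5. W2 CAS -> counter=5 r=(4,4) succ=(1,1) retry=(0,0)
6. W1 CAS -> counter=5 r=(4,4) succ=(1,1) retry=(1,0)
7. W2 LOAD -> counter=5 r=(4,5) succ=(1,1) retry=(1,0)
8. W2 CAS -> counter=6 r=(4,5) succ=(1,2) retry=(1,0)

counter=6 r=(4,5) succ=(1,2) retry=(1,0)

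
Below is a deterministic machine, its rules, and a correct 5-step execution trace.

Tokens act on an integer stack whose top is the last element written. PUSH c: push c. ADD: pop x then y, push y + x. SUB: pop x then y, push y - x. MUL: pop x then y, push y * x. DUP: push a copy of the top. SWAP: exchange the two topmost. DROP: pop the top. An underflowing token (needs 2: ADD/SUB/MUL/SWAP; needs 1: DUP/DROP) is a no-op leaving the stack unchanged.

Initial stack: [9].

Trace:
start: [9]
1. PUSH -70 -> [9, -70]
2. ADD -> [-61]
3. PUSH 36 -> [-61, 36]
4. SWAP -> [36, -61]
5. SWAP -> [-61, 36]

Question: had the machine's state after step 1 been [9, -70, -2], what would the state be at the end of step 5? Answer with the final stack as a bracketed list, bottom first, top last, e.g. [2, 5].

[9, -72, 36]

state after step 1 := [9, -70, -2]
2. ADD -> [9, -72]
3. PUSH 36 -> [9, -72, 36]
4. SWAP -> [9, 36, -72]
5. SWAP -> [9, -72, 36]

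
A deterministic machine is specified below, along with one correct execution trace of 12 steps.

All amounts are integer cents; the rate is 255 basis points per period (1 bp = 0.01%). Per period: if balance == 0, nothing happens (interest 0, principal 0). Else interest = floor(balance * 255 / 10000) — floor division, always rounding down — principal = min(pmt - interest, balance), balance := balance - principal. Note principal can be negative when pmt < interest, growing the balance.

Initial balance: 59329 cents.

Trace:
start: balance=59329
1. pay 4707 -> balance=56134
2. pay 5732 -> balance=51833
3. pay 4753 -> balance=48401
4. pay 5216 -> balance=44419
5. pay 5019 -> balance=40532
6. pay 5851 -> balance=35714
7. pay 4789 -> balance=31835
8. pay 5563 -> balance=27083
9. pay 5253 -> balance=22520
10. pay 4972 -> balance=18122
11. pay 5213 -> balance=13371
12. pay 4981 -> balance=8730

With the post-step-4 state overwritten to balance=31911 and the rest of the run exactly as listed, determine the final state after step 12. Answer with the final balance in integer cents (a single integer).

state after step 4 := balance=31911
5. pay 5019 -> balance=27705
6. pay 5851 -> balance=22560
7. pay 4789 -> balance=18346
8. pay 5563 -> balance=13250
9. pay 5253 -> balance=8334
10. pay 4972 -> balance=3574
11. pay 5213 -> balance=0
12. pay 4981 -> balance=0

0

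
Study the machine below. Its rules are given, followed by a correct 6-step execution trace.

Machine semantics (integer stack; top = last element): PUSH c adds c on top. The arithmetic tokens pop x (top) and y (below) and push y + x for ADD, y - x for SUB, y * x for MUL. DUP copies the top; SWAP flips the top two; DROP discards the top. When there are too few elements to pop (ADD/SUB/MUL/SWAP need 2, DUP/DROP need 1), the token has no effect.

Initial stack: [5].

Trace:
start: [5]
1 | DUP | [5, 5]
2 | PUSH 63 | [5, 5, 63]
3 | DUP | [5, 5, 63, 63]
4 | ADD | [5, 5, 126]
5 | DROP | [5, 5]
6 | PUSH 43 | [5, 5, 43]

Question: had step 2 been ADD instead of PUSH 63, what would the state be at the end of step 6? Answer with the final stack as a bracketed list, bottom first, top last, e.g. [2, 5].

(re-executing from step 2 with the substitution; state before step 2: [5, 5])
2 | ADD | [10]
3 | DUP | [10, 10]
4 | ADD | [20]
5 | DROP | []
6 | PUSH 43 | [43]

[43]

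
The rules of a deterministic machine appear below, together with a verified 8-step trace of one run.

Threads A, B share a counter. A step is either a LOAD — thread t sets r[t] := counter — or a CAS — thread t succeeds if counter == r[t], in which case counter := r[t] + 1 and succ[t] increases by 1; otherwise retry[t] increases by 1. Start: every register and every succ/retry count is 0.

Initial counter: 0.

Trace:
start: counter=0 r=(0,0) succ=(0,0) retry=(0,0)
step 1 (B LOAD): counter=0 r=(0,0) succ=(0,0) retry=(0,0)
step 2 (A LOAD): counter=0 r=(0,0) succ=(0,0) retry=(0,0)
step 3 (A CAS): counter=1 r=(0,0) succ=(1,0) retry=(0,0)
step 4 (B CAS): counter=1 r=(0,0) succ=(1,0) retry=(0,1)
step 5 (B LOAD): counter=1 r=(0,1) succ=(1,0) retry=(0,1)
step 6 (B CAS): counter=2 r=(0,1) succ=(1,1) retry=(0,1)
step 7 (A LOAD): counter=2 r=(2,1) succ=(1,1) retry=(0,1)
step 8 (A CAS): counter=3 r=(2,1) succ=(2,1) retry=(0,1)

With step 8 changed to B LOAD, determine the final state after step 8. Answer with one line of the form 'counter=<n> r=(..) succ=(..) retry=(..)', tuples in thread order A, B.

counter=2 r=(2,2) succ=(1,1) retry=(0,1)

(re-executing from step 8 with the substitution; state before step 8: counter=2 r=(2,1) succ=(1,1) retry=(0,1))
step 8 (B LOAD): counter=2 r=(2,2) succ=(1,1) retry=(0,1)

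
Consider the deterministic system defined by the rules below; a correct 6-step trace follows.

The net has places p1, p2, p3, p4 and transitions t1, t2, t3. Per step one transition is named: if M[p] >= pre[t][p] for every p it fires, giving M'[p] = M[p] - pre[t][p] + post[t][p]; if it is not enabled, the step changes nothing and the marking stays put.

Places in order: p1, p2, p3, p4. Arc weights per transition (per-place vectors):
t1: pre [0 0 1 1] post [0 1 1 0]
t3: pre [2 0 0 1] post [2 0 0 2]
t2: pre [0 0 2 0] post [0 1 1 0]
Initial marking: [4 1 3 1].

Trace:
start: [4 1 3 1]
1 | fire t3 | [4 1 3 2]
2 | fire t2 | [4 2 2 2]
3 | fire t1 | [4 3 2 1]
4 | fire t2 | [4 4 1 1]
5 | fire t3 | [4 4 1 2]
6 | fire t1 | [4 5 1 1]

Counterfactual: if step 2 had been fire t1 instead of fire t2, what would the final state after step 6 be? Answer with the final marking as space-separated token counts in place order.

(re-executing from step 2 with the substitution; state before step 2: [4 1 3 2])
2 | fire t1 | [4 2 3 1]
3 | fire t1 | [4 3 3 0]
4 | fire t2 | [4 4 2 0]
5 | fire t3 | [4 4 2 0]
6 | fire t1 | [4 4 2 0]

4 4 2 0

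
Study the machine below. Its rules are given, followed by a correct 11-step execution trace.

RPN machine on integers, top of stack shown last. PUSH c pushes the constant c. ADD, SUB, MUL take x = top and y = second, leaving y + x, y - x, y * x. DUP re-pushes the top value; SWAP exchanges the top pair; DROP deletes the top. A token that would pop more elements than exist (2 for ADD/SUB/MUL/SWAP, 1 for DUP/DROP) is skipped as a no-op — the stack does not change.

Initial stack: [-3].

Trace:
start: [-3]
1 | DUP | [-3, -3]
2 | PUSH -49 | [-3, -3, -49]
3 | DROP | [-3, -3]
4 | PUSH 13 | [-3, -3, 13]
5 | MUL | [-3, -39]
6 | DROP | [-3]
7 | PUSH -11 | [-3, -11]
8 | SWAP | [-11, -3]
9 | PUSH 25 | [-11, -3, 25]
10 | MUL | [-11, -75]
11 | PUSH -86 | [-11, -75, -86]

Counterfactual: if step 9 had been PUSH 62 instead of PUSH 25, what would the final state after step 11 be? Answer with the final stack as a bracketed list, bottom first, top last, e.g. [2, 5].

[-11, -186, -86]

(re-executing from step 9 with the substitution; state before step 9: [-11, -3])
9 | PUSH 62 | [-11, -3, 62]
10 | MUL | [-11, -186]
11 | PUSH -86 | [-11, -186, -86]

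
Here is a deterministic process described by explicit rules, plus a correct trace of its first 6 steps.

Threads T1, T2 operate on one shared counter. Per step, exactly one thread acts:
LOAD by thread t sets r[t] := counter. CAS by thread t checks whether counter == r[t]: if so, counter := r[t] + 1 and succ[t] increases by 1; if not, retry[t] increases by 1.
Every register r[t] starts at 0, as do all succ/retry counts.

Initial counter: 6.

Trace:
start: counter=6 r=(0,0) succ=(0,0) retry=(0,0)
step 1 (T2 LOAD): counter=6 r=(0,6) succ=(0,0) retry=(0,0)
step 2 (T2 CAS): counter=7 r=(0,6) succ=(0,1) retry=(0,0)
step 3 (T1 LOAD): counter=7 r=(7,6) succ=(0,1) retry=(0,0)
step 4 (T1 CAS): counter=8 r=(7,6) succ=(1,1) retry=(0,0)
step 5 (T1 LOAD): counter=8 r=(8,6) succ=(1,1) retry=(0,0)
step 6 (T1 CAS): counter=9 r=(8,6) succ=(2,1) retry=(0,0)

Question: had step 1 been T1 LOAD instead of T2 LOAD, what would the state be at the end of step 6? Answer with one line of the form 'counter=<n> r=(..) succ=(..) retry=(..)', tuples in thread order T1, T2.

counter=8 r=(7,0) succ=(2,0) retry=(0,1)

(re-executing from step 1 with the substitution; state before step 1: counter=6 r=(0,0) succ=(0,0) retry=(0,0))
step 1 (T1 LOAD): counter=6 r=(6,0) succ=(0,0) retry=(0,0)
step 2 (T2 CAS): counter=6 r=(6,0) succ=(0,0) retry=(0,1)
step 3 (T1 LOAD): counter=6 r=(6,0) succ=(0,0) retry=(0,1)
step 4 (T1 CAS): counter=7 r=(6,0) succ=(1,0) retry=(0,1)
step 5 (T1 LOAD): counter=7 r=(7,0) succ=(1,0) retry=(0,1)
step 6 (T1 CAS): counter=8 r=(7,0) succ=(2,0) retry=(0,1)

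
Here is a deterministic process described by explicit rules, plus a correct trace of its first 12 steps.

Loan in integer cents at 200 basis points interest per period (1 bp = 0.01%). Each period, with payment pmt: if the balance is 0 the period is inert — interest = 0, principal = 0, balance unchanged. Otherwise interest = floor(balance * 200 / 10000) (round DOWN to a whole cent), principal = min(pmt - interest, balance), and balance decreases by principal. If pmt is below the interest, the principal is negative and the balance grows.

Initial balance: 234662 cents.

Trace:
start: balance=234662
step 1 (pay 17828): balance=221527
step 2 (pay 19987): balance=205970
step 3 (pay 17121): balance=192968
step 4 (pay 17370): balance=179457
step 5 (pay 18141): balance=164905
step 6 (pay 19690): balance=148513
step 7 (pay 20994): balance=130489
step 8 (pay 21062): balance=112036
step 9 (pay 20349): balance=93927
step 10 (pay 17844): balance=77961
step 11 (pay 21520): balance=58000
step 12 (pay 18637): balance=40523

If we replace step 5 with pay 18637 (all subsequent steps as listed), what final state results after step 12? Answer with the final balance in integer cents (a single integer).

39953

(re-executing from step 5 with the substitution; state before step 5: balance=179457)
step 5 (pay 18637): balance=164409
step 6 (pay 19690): balance=148007
step 7 (pay 20994): balance=129973
step 8 (pay 21062): balance=111510
step 9 (pay 20349): balance=93391
step 10 (pay 17844): balance=77414
step 11 (pay 21520): balance=57442
step 12 (pay 18637): balance=39953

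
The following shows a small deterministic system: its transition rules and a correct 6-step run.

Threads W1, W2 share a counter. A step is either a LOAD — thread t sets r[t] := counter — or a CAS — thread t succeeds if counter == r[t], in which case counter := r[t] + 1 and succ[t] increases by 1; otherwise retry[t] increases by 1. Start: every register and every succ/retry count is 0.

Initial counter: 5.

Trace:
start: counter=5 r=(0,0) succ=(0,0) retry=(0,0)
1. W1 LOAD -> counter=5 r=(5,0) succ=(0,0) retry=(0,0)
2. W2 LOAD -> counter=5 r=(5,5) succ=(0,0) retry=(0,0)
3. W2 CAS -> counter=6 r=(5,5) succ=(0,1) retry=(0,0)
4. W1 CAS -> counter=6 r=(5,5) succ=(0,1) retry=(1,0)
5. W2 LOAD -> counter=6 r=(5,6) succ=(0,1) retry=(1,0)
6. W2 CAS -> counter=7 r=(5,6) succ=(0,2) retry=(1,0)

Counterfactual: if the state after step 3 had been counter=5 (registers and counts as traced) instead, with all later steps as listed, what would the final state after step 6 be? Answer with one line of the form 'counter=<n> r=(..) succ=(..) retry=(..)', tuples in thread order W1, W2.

state after step 3 := counter=5 r=(5,5) succ=(0,1) retry=(0,0)
4. W1 CAS -> counter=6 r=(5,5) succ=(1,1) retry=(0,0)
5. W2 LOAD -> counter=6 r=(5,6) succ=(1,1) retry=(0,0)
6. W2 CAS -> counter=7 r=(5,6) succ=(1,2) retry=(0,0)

counter=7 r=(5,6) succ=(1,2) retry=(0,0)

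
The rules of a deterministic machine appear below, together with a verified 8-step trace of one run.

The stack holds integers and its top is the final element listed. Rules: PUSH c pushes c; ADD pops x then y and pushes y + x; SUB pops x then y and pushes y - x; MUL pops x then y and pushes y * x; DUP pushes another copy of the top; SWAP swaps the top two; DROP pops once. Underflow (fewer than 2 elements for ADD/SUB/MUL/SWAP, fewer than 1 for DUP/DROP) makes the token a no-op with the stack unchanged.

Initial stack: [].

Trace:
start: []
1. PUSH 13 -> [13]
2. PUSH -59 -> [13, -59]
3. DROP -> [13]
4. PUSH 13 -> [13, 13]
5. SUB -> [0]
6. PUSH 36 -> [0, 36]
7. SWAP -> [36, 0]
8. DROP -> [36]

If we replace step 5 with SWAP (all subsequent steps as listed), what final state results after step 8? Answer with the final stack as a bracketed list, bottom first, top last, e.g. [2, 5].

[13, 36]

(re-executing from step 5 with the substitution; state before step 5: [13, 13])
5. SWAP -> [13, 13]
6. PUSH 36 -> [13, 13, 36]
7. SWAP -> [13, 36, 13]
8. DROP -> [13, 36]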